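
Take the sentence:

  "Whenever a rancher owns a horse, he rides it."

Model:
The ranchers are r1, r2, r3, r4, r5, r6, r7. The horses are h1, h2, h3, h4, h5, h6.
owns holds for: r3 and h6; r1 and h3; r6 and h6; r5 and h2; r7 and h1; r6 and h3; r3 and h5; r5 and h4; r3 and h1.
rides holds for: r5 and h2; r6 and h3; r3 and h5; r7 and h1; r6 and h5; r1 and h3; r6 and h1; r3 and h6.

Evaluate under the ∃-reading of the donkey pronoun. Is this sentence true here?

True

"it" takes "a horse" as antecedent — a donkey pronoun bound across the clause boundary.
Weak reading: every rancher r with some owns-horse has at least one owns-horse h such that rides(r,h).
Per rancher: r1:✓  r3:✓  r5:✓  r6:✓  r7:✓
Every rancher in the restrictor has a witness.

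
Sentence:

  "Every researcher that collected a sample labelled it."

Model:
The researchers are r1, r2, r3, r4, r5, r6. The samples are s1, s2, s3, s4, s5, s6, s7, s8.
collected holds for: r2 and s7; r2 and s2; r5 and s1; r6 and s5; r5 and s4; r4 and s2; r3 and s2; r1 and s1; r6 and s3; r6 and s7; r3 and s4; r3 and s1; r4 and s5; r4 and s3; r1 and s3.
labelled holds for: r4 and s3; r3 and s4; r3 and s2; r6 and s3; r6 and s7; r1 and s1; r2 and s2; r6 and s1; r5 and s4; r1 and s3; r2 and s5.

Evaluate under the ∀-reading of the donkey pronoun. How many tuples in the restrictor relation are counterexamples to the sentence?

"it" takes "a sample" as antecedent — a donkey pronoun bound across the clause boundary.
Strong reading: for every (r,s) with collected(r,s), labelled(r,s).
Restrictor pairs: (r1,s1) ✓  (r1,s3) ✓  (r2,s2) ✓  (r2,s7) ✗  (r3,s1) ✗  (r3,s2) ✓  (r3,s4) ✓  (r4,s2) ✗  (r4,s3) ✓  (r4,s5) ✗  (r5,s1) ✗  (r5,s4) ✓  (r6,s3) ✓  (r6,s5) ✗  (r6,s7) ✓
Counterexamples (restrictor pairs failing the scope): 6.

6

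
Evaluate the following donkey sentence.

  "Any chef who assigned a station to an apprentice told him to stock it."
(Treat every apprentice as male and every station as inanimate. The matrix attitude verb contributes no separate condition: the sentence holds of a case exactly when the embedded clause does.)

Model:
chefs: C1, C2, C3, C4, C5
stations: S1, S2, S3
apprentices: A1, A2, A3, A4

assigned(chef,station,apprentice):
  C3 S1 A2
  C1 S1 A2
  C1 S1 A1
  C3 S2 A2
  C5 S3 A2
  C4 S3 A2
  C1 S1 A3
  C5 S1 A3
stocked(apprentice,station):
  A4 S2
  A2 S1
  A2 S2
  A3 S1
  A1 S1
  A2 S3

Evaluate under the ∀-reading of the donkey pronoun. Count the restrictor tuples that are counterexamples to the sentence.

0

"him" takes "an apprentice" as antecedent and "it" takes "a station"; both are donkey pronouns co-varying with the restrictor.
Strong reading: for every (c,s,a) with assigned(c,s,a), stocked(a,s).
Restrictor triples: (C1,S1,A1)→stocked(A1,S1) ✓  (C1,S1,A2)→stocked(A2,S1) ✓  (C1,S1,A3)→stocked(A3,S1) ✓  (C3,S1,A2)→stocked(A2,S1) ✓  (C3,S2,A2)→stocked(A2,S2) ✓  (C4,S3,A2)→stocked(A2,S3) ✓  (C5,S1,A3)→stocked(A3,S1) ✓  (C5,S3,A2)→stocked(A2,S3) ✓
Counterexamples (restrictor triples failing the scope): 0.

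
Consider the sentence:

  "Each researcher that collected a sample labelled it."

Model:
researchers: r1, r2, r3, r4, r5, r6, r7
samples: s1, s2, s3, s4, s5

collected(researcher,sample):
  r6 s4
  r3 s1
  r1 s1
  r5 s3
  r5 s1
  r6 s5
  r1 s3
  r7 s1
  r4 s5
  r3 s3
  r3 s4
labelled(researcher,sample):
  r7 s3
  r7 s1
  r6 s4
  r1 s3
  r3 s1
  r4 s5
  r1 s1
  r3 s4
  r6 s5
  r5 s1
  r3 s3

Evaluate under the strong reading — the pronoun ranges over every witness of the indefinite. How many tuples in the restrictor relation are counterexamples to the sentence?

"it" takes "a sample" as antecedent — a donkey pronoun bound across the clause boundary.
Strong reading: for every (r,s) with collected(r,s), labelled(r,s).
Restrictor pairs: (r1,s1) ✓  (r1,s3) ✓  (r3,s1) ✓  (r3,s3) ✓  (r3,s4) ✓  (r4,s5) ✓  (r5,s1) ✓  (r5,s3) ✗  (r6,s4) ✓  (r6,s5) ✓  (r7,s1) ✓
Counterexamples (restrictor pairs failing the scope): 1.

1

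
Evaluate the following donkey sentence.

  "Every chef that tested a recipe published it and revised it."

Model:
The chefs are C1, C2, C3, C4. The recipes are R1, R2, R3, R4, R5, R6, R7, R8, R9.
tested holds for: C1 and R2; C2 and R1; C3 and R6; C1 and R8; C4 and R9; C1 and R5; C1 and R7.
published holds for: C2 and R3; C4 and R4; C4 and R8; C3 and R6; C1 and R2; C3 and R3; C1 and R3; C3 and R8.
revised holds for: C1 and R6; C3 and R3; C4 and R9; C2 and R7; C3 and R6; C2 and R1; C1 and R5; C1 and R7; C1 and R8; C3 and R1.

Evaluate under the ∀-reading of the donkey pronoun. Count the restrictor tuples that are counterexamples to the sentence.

"it" takes "a recipe" as antecedent — a donkey pronoun bound across the clause boundary.
Strong reading: for every (c,r) with tested(c,r), published(c,r) ∧ revised(c,r).
Restrictor pairs: (C1,R2) ✗  (C1,R5) ✗  (C1,R7) ✗  (C1,R8) ✗  (C2,R1) ✗  (C3,R6) ✓  (C4,R9) ✗
Counterexamples (restrictor pairs failing the scope): 6.

6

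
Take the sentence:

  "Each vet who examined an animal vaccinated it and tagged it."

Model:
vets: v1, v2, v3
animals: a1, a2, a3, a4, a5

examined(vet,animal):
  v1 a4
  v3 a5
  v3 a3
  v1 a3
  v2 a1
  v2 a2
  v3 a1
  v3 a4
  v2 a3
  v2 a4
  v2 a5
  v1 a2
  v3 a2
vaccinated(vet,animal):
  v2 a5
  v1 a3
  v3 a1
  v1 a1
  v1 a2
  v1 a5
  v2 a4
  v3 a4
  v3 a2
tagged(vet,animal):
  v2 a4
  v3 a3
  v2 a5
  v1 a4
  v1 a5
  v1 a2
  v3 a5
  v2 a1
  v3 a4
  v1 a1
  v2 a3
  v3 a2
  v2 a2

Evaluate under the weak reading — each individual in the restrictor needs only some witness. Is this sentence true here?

"it" takes "an animal" as antecedent — a donkey pronoun bound across the clause boundary.
Weak reading: every vet v with some examined-animal has at least one examined-animal a such that vaccinated(v,a) ∧ tagged(v,a).
Per vet: v1:✓  v2:✓  v3:✓
Every vet in the restrictor has a witness.

True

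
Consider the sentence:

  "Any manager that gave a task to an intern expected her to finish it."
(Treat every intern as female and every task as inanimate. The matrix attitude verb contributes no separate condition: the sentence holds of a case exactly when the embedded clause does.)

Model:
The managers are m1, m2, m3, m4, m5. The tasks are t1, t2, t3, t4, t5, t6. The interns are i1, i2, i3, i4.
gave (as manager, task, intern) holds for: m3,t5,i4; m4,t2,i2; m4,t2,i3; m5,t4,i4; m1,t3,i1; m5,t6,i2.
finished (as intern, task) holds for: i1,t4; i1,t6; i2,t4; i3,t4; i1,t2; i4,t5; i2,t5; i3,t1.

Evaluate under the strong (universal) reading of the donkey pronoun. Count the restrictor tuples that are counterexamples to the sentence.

5

"her" takes "an intern" as antecedent and "it" takes "a task"; both are donkey pronouns co-varying with the restrictor.
Strong reading: for every (m,t,i) with gave(m,t,i), finished(i,t).
Restrictor triples: (m1,t3,i1)→finished(i1,t3) ✗  (m3,t5,i4)→finished(i4,t5) ✓  (m4,t2,i2)→finished(i2,t2) ✗  (m4,t2,i3)→finished(i3,t2) ✗  (m5,t4,i4)→finished(i4,t4) ✗  (m5,t6,i2)→finished(i2,t6) ✗
Counterexamples (restrictor triples failing the scope): 5.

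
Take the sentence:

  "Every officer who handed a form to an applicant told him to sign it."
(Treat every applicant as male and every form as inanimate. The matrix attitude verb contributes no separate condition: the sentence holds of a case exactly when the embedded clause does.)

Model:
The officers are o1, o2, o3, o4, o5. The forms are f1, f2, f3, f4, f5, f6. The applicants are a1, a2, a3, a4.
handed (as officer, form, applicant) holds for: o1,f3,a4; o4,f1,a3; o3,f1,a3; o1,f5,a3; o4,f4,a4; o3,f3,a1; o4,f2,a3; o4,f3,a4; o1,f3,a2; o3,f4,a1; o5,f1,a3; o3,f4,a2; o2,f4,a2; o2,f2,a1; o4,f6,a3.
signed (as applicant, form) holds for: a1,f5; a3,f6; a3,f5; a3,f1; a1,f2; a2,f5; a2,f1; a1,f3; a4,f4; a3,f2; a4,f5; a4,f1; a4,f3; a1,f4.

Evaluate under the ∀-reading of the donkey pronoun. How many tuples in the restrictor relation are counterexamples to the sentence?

3

"him" takes "an applicant" as antecedent and "it" takes "a form"; both are donkey pronouns co-varying with the restrictor.
Strong reading: for every (o,f,a) with handed(o,f,a), signed(a,f).
Restrictor triples: (o1,f3,a2)→signed(a2,f3) ✗  (o1,f3,a4)→signed(a4,f3) ✓  (o1,f5,a3)→signed(a3,f5) ✓  (o2,f2,a1)→signed(a1,f2) ✓  (o2,f4,a2)→signed(a2,f4) ✗  (o3,f1,a3)→signed(a3,f1) ✓  (o3,f3,a1)→signed(a1,f3) ✓  (o3,f4,a1)→signed(a1,f4) ✓  (o3,f4,a2)→signed(a2,f4) ✗  (o4,f1,a3)→signed(a3,f1) ✓  (o4,f2,a3)→signed(a3,f2) ✓  (o4,f3,a4)→signed(a4,f3) ✓  (o4,f4,a4)→signed(a4,f4) ✓  (o4,f6,a3)→signed(a3,f6) ✓  (o5,f1,a3)→signed(a3,f1) ✓
Counterexamples (restrictor triples failing the scope): 3.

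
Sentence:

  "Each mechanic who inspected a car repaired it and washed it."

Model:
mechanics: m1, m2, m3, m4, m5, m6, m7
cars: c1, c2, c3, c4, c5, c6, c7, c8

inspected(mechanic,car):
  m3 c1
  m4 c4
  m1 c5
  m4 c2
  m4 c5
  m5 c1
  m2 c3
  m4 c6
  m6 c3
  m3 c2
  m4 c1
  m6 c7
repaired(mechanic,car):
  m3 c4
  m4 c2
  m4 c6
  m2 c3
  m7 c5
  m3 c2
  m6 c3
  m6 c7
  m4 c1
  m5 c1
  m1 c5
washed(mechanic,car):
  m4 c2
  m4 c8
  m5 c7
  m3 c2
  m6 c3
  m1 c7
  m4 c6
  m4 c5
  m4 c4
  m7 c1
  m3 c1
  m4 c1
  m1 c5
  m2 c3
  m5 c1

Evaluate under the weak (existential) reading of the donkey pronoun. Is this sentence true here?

True

"it" takes "a car" as antecedent — a donkey pronoun bound across the clause boundary.
Weak reading: every mechanic m with some inspected-car has at least one inspected-car c such that repaired(m,c) ∧ washed(m,c).
Per mechanic: m1:✓  m2:✓  m3:✓  m4:✓  m5:✓  m6:✓
Every mechanic in the restrictor has a witness.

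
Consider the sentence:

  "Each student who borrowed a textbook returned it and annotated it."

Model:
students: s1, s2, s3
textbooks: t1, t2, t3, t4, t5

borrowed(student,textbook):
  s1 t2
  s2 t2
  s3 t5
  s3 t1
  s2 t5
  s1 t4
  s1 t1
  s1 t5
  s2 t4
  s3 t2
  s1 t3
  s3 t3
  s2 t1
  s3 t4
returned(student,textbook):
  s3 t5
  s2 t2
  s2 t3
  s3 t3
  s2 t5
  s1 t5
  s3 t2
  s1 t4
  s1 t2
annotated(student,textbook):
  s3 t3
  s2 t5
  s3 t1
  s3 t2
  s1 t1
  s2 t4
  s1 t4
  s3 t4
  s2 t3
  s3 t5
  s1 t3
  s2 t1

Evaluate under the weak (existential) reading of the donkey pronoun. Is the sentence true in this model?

"it" takes "a textbook" as antecedent — a donkey pronoun bound across the clause boundary.
Weak reading: every student s with some borrowed-textbook has at least one borrowed-textbook t such that returned(s,t) ∧ annotated(s,t).
Per student: s1:✓  s2:✓  s3:✓
Every student in the restrictor has a witness.

True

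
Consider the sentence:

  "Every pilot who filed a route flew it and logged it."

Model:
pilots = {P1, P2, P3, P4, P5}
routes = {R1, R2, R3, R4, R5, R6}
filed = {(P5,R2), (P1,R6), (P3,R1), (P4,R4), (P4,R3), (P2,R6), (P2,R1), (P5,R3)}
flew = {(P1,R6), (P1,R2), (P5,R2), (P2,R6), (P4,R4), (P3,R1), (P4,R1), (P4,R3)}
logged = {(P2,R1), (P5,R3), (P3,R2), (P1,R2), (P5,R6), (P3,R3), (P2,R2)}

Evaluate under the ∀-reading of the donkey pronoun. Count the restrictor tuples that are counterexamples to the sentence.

"it" takes "a route" as antecedent — a donkey pronoun bound across the clause boundary.
Strong reading: for every (p,r) with filed(p,r), flew(p,r) ∧ logged(p,r).
Restrictor pairs: (P1,R6) ✗  (P2,R1) ✗  (P2,R6) ✗  (P3,R1) ✗  (P4,R3) ✗  (P4,R4) ✗  (P5,R2) ✗  (P5,R3) ✗
Counterexamples (restrictor pairs failing the scope): 8.

8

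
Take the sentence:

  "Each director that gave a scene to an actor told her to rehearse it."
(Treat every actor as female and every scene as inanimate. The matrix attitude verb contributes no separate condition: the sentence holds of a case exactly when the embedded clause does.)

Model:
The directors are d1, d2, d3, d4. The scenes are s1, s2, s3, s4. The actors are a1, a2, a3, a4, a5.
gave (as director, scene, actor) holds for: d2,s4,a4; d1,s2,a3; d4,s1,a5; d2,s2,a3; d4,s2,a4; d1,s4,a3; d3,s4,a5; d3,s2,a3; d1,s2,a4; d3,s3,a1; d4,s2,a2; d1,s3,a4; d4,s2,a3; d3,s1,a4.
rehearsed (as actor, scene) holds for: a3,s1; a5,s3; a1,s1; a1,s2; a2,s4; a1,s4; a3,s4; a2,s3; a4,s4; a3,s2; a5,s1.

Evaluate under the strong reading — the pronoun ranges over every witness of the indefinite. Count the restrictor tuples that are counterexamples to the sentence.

7

"her" takes "an actor" as antecedent and "it" takes "a scene"; both are donkey pronouns co-varying with the restrictor.
Strong reading: for every (d,s,a) with gave(d,s,a), rehearsed(a,s).
Restrictor triples: (d1,s2,a3)→rehearsed(a3,s2) ✓  (d1,s2,a4)→rehearsed(a4,s2) ✗  (d1,s3,a4)→rehearsed(a4,s3) ✗  (d1,s4,a3)→rehearsed(a3,s4) ✓  (d2,s2,a3)→rehearsed(a3,s2) ✓  (d2,s4,a4)→rehearsed(a4,s4) ✓  (d3,s1,a4)→rehearsed(a4,s1) ✗  (d3,s2,a3)→rehearsed(a3,s2) ✓  (d3,s3,a1)→rehearsed(a1,s3) ✗  (d3,s4,a5)→rehearsed(a5,s4) ✗  (d4,s1,a5)→rehearsed(a5,s1) ✓  (d4,s2,a2)→rehearsed(a2,s2) ✗  (d4,s2,a3)→rehearsed(a3,s2) ✓  (d4,s2,a4)→rehearsed(a4,s2) ✗
Counterexamples (restrictor triples failing the scope): 7.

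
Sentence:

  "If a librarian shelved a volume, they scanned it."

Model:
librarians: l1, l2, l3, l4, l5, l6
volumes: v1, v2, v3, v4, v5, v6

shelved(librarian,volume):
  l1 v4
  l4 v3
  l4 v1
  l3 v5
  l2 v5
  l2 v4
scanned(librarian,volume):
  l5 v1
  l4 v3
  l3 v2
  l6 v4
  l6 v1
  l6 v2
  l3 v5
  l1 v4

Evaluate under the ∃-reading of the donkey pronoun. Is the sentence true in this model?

"it" takes "a volume" as antecedent — a donkey pronoun bound across the clause boundary.
Weak reading: every librarian l with some shelved-volume has at least one shelved-volume v such that scanned(l,v).
Per librarian: l1:✓  l2:✗  l3:✓  l4:✓
l2 has no witness among its shelved-volumes.

False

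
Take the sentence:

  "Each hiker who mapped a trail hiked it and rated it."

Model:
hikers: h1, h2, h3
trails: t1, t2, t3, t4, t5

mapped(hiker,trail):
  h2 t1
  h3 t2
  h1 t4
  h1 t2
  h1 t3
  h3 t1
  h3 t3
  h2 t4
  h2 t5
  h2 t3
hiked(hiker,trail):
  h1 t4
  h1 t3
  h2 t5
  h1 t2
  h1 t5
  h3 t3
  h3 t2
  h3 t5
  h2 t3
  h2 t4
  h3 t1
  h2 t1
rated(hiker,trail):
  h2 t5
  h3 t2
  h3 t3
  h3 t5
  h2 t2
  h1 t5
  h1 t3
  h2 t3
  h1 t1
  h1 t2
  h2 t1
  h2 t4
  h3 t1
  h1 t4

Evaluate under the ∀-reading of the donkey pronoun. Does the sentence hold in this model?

True

"it" takes "a trail" as antecedent — a donkey pronoun bound across the clause boundary.
Strong reading: for every (h,t) with mapped(h,t), hiked(h,t) ∧ rated(h,t).
Restrictor pairs: (h1,t2) ✓  (h1,t3) ✓  (h1,t4) ✓  (h2,t1) ✓  (h2,t3) ✓  (h2,t4) ✓  (h2,t5) ✓  (h3,t1) ✓  (h3,t2) ✓  (h3,t3) ✓
Every restrictor pair satisfies the scope.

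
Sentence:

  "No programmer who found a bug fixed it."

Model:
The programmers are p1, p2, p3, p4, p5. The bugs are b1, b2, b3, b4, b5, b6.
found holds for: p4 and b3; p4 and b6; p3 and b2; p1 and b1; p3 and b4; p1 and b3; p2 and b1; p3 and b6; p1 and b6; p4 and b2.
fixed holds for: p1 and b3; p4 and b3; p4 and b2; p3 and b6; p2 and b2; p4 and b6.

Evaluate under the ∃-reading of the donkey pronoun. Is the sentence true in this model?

"it" takes "a bug" as antecedent — a donkey pronoun bound across the clause boundary.
Truth condition: for no (p,b) with found(p,b) does fixed(p,b) hold.
Restrictor pairs — does the scope hold? (p1,b1):fails  (p1,b3):holds  (p1,b6):fails  (p2,b1):fails  (p3,b2):fails  (p3,b4):fails  (p3,b6):holds  (p4,b2):holds  (p4,b3):holds  (p4,b6):holds
Scope holds for 5 pair(s), so the sentence is false.

False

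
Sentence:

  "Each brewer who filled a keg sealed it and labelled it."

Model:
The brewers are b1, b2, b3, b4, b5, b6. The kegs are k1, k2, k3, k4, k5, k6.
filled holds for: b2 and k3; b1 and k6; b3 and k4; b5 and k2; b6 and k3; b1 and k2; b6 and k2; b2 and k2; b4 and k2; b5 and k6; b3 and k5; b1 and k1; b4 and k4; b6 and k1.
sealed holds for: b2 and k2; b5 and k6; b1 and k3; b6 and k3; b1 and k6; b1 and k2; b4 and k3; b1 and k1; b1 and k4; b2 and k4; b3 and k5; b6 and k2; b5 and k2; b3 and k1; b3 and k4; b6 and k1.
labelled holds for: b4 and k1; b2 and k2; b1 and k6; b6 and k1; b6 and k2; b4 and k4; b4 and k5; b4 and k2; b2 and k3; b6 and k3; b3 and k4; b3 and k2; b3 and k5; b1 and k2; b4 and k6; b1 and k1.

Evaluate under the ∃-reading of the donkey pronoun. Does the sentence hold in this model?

"it" takes "a keg" as antecedent — a donkey pronoun bound across the clause boundary.
Weak reading: every brewer b with some filled-keg has at least one filled-keg k such that sealed(b,k) ∧ labelled(b,k).
Per brewer: b1:✓  b2:✓  b3:✓  b4:✗  b5:✗  b6:✓
b4 has no witness among its filled-kegs.

False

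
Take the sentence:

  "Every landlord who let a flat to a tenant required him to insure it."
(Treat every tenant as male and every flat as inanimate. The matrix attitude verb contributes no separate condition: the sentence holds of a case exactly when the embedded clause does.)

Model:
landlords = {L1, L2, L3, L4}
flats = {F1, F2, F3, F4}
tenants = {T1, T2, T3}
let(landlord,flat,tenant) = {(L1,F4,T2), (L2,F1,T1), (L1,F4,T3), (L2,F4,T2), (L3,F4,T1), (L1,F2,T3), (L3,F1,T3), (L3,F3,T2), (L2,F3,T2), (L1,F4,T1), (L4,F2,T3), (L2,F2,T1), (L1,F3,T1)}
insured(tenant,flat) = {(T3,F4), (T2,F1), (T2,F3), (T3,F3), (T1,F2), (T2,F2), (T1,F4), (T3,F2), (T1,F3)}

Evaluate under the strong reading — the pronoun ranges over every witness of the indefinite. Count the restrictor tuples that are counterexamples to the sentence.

4

"him" takes "a tenant" as antecedent and "it" takes "a flat"; both are donkey pronouns co-varying with the restrictor.
Strong reading: for every (l,f,t) with let(l,f,t), insured(t,f).
Restrictor triples: (L1,F2,T3)→insured(T3,F2) ✓  (L1,F3,T1)→insured(T1,F3) ✓  (L1,F4,T1)→insured(T1,F4) ✓  (L1,F4,T2)→insured(T2,F4) ✗  (L1,F4,T3)→insured(T3,F4) ✓  (L2,F1,T1)→insured(T1,F1) ✗  (L2,F2,T1)→insured(T1,F2) ✓  (L2,F3,T2)→insured(T2,F3) ✓  (L2,F4,T2)→insured(T2,F4) ✗  (L3,F1,T3)→insured(T3,F1) ✗  (L3,F3,T2)→insured(T2,F3) ✓  (L3,F4,T1)→insured(T1,F4) ✓  (L4,F2,T3)→insured(T3,F2) ✓
Counterexamples (restrictor triples failing the scope): 4.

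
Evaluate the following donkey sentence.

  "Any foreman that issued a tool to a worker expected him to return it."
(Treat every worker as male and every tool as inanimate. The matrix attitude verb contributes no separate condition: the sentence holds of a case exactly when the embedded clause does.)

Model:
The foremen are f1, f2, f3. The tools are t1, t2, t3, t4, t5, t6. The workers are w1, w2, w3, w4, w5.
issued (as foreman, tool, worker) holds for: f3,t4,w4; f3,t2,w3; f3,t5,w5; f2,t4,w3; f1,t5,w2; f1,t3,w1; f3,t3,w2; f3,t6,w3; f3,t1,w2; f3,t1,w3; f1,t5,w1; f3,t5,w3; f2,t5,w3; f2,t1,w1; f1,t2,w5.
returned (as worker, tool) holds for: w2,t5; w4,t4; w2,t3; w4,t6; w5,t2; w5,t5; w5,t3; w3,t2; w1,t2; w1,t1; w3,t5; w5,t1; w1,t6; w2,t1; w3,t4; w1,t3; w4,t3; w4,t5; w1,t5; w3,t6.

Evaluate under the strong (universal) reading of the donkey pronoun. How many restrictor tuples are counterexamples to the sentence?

1

"him" takes "a worker" as antecedent and "it" takes "a tool"; both are donkey pronouns co-varying with the restrictor.
Strong reading: for every (f,t,w) with issued(f,t,w), returned(w,t).
Restrictor triples: (f1,t2,w5)→returned(w5,t2) ✓  (f1,t3,w1)→returned(w1,t3) ✓  (f1,t5,w1)→returned(w1,t5) ✓  (f1,t5,w2)→returned(w2,t5) ✓  (f2,t1,w1)→returned(w1,t1) ✓  (f2,t4,w3)→returned(w3,t4) ✓  (f2,t5,w3)→returned(w3,t5) ✓  (f3,t1,w2)→returned(w2,t1) ✓  (f3,t1,w3)→returned(w3,t1) ✗  (f3,t2,w3)→returned(w3,t2) ✓  (f3,t3,w2)→returned(w2,t3) ✓  (f3,t4,w4)→returned(w4,t4) ✓  (f3,t5,w3)→returned(w3,t5) ✓  (f3,t5,w5)→returned(w5,t5) ✓  (f3,t6,w3)→returned(w3,t6) ✓
Counterexamples (restrictor triples failing the scope): 1.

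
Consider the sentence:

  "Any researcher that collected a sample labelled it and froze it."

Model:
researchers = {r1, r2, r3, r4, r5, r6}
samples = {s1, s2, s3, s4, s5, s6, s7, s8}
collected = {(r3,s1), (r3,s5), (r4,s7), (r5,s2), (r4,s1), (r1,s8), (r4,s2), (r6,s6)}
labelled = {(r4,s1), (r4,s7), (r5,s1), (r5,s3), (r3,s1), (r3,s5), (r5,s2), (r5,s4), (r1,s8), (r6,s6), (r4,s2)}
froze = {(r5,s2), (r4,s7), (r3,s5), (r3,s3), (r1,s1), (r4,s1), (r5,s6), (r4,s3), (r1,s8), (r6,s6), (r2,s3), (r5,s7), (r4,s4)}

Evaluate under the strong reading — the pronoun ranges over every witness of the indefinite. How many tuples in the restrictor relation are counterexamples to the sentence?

"it" takes "a sample" as antecedent — a donkey pronoun bound across the clause boundary.
Strong reading: for every (r,s) with collected(r,s), labelled(r,s) ∧ froze(r,s).
Restrictor pairs: (r1,s8) ✓  (r3,s1) ✗  (r3,s5) ✓  (r4,s1) ✓  (r4,s2) ✗  (r4,s7) ✓  (r5,s2) ✓  (r6,s6) ✓
Counterexamples (restrictor pairs failing the scope): 2.

2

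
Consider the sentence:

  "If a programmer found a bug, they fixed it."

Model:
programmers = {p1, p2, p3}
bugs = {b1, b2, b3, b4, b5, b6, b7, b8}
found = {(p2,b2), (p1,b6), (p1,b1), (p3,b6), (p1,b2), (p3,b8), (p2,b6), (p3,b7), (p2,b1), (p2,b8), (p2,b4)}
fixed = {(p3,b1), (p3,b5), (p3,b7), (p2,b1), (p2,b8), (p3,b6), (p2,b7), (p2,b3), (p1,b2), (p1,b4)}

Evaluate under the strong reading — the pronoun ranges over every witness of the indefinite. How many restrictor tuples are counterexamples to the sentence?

6

"it" takes "a bug" as antecedent — a donkey pronoun bound across the clause boundary.
Strong reading: for every (p,b) with found(p,b), fixed(p,b).
Restrictor pairs: (p1,b1) ✗  (p1,b2) ✓  (p1,b6) ✗  (p2,b1) ✓  (p2,b2) ✗  (p2,b4) ✗  (p2,b6) ✗  (p2,b8) ✓  (p3,b6) ✓  (p3,b7) ✓  (p3,b8) ✗
Counterexamples (restrictor pairs failing the scope): 6.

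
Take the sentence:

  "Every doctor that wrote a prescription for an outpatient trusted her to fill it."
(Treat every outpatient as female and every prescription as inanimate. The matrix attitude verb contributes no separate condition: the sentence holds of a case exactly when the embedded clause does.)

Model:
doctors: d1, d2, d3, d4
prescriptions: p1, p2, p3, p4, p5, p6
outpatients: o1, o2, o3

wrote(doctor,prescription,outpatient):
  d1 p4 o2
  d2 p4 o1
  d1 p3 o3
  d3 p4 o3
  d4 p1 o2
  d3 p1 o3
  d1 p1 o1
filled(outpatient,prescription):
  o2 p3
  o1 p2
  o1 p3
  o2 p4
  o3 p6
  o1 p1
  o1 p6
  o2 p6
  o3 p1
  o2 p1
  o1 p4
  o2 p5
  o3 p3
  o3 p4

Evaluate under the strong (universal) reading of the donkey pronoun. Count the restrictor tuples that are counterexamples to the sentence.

0

"her" takes "an outpatient" as antecedent and "it" takes "a prescription"; both are donkey pronouns co-varying with the restrictor.
Strong reading: for every (d,p,o) with wrote(d,p,o), filled(o,p).
Restrictor triples: (d1,p1,o1)→filled(o1,p1) ✓  (d1,p3,o3)→filled(o3,p3) ✓  (d1,p4,o2)→filled(o2,p4) ✓  (d2,p4,o1)→filled(o1,p4) ✓  (d3,p1,o3)→filled(o3,p1) ✓  (d3,p4,o3)→filled(o3,p4) ✓  (d4,p1,o2)→filled(o2,p1) ✓
Counterexamples (restrictor triples failing the scope): 0.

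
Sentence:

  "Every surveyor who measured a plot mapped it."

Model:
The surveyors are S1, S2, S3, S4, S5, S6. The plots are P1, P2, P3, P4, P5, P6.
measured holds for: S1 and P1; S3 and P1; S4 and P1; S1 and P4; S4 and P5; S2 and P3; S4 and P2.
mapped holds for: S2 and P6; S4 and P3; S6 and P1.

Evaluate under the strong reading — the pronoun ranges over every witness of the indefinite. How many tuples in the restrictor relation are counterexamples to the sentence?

7

"it" takes "a plot" as antecedent — a donkey pronoun bound across the clause boundary.
Strong reading: for every (s,p) with measured(s,p), mapped(s,p).
Restrictor pairs: (S1,P1) ✗  (S1,P4) ✗  (S2,P3) ✗  (S3,P1) ✗  (S4,P1) ✗  (S4,P2) ✗  (S4,P5) ✗
Counterexamples (restrictor pairs failing the scope): 7.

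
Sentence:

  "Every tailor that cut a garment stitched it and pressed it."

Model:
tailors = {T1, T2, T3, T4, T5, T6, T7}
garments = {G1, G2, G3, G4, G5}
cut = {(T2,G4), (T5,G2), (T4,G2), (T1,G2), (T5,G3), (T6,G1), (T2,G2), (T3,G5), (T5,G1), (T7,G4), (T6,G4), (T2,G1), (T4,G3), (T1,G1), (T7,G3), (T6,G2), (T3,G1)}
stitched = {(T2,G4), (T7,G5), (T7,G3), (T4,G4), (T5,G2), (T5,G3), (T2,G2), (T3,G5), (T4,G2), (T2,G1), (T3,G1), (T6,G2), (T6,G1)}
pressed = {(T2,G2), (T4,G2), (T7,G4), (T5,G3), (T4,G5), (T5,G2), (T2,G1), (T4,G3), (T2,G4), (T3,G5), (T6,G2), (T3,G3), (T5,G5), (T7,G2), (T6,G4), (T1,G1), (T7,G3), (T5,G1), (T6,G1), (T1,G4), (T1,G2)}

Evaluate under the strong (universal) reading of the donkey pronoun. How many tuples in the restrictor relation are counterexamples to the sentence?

"it" takes "a garment" as antecedent — a donkey pronoun bound across the clause boundary.
Strong reading: for every (t,g) with cut(t,g), stitched(t,g) ∧ pressed(t,g).
Restrictor pairs: (T1,G1) ✗  (T1,G2) ✗  (T2,G1) ✓  (T2,G2) ✓  (T2,G4) ✓  (T3,G1) ✗  (T3,G5) ✓  (T4,G2) ✓  (T4,G3) ✗  (T5,G1) ✗  (T5,G2) ✓  (T5,G3) ✓  (T6,G1) ✓  (T6,G2) ✓  (T6,G4) ✗  (T7,G3) ✓  (T7,G4) ✗
Counterexamples (restrictor pairs failing the scope): 7.

7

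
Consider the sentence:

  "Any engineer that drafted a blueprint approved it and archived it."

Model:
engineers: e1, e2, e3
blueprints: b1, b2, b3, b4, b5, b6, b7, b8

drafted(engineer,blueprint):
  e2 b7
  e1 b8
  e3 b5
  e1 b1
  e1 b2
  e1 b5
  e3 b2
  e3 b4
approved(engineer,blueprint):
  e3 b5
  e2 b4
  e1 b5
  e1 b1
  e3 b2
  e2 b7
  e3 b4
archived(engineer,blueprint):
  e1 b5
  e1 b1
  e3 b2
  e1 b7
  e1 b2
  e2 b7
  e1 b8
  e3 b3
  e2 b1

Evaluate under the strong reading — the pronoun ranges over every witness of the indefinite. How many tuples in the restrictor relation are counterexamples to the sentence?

"it" takes "a blueprint" as antecedent — a donkey pronoun bound across the clause boundary.
Strong reading: for every (e,b) with drafted(e,b), approved(e,b) ∧ archived(e,b).
Restrictor pairs: (e1,b1) ✓  (e1,b2) ✗  (e1,b5) ✓  (e1,b8) ✗  (e2,b7) ✓  (e3,b2) ✓  (e3,b4) ✗  (e3,b5) ✗
Counterexamples (restrictor pairs failing the scope): 4.

4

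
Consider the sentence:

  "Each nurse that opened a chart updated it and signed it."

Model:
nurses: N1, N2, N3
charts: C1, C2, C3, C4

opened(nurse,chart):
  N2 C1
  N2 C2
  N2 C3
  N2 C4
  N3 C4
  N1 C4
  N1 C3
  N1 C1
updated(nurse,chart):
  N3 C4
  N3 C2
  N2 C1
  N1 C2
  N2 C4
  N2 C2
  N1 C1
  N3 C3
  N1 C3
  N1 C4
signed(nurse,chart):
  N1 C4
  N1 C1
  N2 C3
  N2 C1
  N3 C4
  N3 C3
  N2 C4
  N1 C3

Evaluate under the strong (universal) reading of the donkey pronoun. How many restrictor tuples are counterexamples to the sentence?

"it" takes "a chart" as antecedent — a donkey pronoun bound across the clause boundary.
Strong reading: for every (n,c) with opened(n,c), updated(n,c) ∧ signed(n,c).
Restrictor pairs: (N1,C1) ✓  (N1,C3) ✓  (N1,C4) ✓  (N2,C1) ✓  (N2,C2) ✗  (N2,C3) ✗  (N2,C4) ✓  (N3,C4) ✓
Counterexamples (restrictor pairs failing the scope): 2.

2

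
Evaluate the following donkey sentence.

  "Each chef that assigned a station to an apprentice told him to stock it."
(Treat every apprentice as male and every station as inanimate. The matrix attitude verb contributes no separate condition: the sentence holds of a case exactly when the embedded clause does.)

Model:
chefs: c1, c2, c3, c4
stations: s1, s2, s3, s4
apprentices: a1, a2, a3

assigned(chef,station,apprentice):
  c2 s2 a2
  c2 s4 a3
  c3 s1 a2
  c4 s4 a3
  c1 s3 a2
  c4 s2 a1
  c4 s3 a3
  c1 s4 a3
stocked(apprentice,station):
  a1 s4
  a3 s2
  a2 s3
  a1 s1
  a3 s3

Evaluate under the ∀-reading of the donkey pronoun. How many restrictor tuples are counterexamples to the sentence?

"him" takes "an apprentice" as antecedent and "it" takes "a station"; both are donkey pronouns co-varying with the restrictor.
Strong reading: for every (c,s,a) with assigned(c,s,a), stocked(a,s).
Restrictor triples: (c1,s3,a2)→stocked(a2,s3) ✓  (c1,s4,a3)→stocked(a3,s4) ✗  (c2,s2,a2)→stocked(a2,s2) ✗  (c2,s4,a3)→stocked(a3,s4) ✗  (c3,s1,a2)→stocked(a2,s1) ✗  (c4,s2,a1)→stocked(a1,s2) ✗  (c4,s3,a3)→stocked(a3,s3) ✓  (c4,s4,a3)→stocked(a3,s4) ✗
Counterexamples (restrictor triples failing the scope): 6.

6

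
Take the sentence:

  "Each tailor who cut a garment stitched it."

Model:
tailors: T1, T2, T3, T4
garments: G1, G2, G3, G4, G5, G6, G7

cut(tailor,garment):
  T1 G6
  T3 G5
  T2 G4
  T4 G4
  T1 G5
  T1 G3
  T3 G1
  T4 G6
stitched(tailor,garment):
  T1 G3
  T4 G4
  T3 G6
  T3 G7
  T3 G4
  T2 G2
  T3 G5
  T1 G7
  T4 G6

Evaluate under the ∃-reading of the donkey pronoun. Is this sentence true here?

"it" takes "a garment" as antecedent — a donkey pronoun bound across the clause boundary.
Weak reading: every tailor t with some cut-garment has at least one cut-garment g such that stitched(t,g).
Per tailor: T1:✓  T2:✗  T3:✓  T4:✓
T2 has no witness among its cut-garments.

False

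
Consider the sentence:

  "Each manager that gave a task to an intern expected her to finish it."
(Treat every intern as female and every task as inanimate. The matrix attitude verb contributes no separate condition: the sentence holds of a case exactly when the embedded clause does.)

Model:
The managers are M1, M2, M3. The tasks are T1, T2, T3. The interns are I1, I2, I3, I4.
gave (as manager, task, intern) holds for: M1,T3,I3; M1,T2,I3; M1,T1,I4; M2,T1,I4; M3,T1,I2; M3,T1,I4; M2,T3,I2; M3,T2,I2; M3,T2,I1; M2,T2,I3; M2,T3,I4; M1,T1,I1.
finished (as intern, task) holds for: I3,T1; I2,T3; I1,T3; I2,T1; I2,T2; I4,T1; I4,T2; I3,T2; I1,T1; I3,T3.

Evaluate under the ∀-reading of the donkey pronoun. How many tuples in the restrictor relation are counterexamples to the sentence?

"her" takes "an intern" as antecedent and "it" takes "a task"; both are donkey pronouns co-varying with the restrictor.
Strong reading: for every (m,t,i) with gave(m,t,i), finished(i,t).
Restrictor triples: (M1,T1,I1)→finished(I1,T1) ✓  (M1,T1,I4)→finished(I4,T1) ✓  (M1,T2,I3)→finished(I3,T2) ✓  (M1,T3,I3)→finished(I3,T3) ✓  (M2,T1,I4)→finished(I4,T1) ✓  (M2,T2,I3)→finished(I3,T2) ✓  (M2,T3,I2)→finished(I2,T3) ✓  (M2,T3,I4)→finished(I4,T3) ✗  (M3,T1,I2)→finished(I2,T1) ✓  (M3,T1,I4)→finished(I4,T1) ✓  (M3,T2,I1)→finished(I1,T2) ✗  (M3,T2,I2)→finished(I2,T2) ✓
Counterexamples (restrictor triples failing the scope): 2.

2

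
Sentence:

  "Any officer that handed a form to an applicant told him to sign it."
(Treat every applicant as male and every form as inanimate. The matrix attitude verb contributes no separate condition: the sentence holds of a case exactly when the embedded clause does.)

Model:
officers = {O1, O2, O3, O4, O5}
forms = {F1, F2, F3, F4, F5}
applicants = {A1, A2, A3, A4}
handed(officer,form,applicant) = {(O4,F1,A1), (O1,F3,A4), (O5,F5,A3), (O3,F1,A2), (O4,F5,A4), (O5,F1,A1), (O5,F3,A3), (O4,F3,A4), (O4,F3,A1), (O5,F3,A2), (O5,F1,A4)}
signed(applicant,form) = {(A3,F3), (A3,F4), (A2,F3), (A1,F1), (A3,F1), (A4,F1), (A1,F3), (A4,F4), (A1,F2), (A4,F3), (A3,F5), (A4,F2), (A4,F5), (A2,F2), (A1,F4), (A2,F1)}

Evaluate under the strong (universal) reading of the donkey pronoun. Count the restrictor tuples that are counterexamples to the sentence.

"him" takes "an applicant" as antecedent and "it" takes "a form"; both are donkey pronouns co-varying with the restrictor.
Strong reading: for every (o,f,a) with handed(o,f,a), signed(a,f).
Restrictor triples: (O1,F3,A4)→signed(A4,F3) ✓  (O3,F1,A2)→signed(A2,F1) ✓  (O4,F1,A1)→signed(A1,F1) ✓  (O4,F3,A1)→signed(A1,F3) ✓  (O4,F3,A4)→signed(A4,F3) ✓  (O4,F5,A4)→signed(A4,F5) ✓  (O5,F1,A1)→signed(A1,F1) ✓  (O5,F1,A4)→signed(A4,F1) ✓  (O5,F3,A2)→signed(A2,F3) ✓  (O5,F3,A3)→signed(A3,F3) ✓  (O5,F5,A3)→signed(A3,F5) ✓
Counterexamples (restrictor triples failing the scope): 0.

0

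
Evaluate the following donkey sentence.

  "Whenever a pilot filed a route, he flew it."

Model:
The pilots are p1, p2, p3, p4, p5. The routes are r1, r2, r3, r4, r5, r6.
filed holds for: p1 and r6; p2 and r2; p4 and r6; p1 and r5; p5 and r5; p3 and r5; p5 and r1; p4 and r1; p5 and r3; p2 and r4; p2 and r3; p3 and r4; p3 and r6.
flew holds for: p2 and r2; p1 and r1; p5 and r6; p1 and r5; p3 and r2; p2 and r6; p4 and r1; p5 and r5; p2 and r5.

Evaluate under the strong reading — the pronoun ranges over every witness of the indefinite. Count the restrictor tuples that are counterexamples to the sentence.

9

"it" takes "a route" as antecedent — a donkey pronoun bound across the clause boundary.
Strong reading: for every (p,r) with filed(p,r), flew(p,r).
Restrictor pairs: (p1,r5) ✓  (p1,r6) ✗  (p2,r2) ✓  (p2,r3) ✗  (p2,r4) ✗  (p3,r4) ✗  (p3,r5) ✗  (p3,r6) ✗  (p4,r1) ✓  (p4,r6) ✗  (p5,r1) ✗  (p5,r3) ✗  (p5,r5) ✓
Counterexamples (restrictor pairs failing the scope): 9.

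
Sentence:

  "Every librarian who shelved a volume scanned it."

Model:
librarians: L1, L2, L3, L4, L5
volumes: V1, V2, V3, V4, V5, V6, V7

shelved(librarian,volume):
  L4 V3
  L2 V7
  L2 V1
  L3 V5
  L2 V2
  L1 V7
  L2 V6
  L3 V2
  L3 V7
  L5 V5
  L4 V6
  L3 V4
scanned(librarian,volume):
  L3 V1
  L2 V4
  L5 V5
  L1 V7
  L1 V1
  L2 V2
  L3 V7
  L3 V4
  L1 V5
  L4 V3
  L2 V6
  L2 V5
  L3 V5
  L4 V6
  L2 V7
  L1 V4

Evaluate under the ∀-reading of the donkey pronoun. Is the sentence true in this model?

"it" takes "a volume" as antecedent — a donkey pronoun bound across the clause boundary.
Strong reading: for every (l,v) with shelved(l,v), scanned(l,v).
Restrictor pairs: (L1,V7) ✓  (L2,V1) ✗  (L2,V2) ✓  (L2,V6) ✓  (L2,V7) ✓  (L3,V2) ✗  (L3,V4) ✓  (L3,V5) ✓  (L3,V7) ✓  (L4,V3) ✓  (L4,V6) ✓  (L5,V5) ✓
Counterexample: (L2,V1) is in shelved but fails the scope.

False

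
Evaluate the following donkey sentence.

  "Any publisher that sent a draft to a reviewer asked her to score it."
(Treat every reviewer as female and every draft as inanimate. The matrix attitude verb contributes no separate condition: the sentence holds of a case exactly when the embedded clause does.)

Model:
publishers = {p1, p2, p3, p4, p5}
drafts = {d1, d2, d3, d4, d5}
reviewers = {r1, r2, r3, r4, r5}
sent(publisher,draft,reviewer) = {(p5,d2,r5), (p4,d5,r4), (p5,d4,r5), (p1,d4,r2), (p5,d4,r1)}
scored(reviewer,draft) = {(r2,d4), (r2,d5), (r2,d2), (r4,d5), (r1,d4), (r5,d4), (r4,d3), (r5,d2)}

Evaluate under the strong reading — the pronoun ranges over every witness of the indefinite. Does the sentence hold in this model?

True

"her" takes "a reviewer" as antecedent and "it" takes "a draft"; both are donkey pronouns co-varying with the restrictor.
Strong reading: for every (p,d,r) with sent(p,d,r), scored(r,d).
Restrictor triples: (p1,d4,r2)→scored(r2,d4) ✓  (p4,d5,r4)→scored(r4,d5) ✓  (p5,d2,r5)→scored(r5,d2) ✓  (p5,d4,r1)→scored(r1,d4) ✓  (p5,d4,r5)→scored(r5,d4) ✓
Every restrictor triple satisfies the scope.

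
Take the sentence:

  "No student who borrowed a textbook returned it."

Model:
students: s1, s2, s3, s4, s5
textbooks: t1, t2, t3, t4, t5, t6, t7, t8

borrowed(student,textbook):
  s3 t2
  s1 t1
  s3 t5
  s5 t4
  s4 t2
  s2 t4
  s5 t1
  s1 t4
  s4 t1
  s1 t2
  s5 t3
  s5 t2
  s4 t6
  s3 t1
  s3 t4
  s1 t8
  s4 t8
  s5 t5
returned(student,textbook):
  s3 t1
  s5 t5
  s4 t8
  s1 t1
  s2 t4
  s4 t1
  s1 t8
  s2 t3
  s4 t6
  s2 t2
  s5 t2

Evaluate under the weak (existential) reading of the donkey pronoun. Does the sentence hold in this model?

"it" takes "a textbook" as antecedent — a donkey pronoun bound across the clause boundary.
Truth condition: for no (s,t) with borrowed(s,t) does returned(s,t) hold.
Restrictor pairs — does the scope hold? (s1,t1):holds  (s1,t2):fails  (s1,t4):fails  (s1,t8):holds  (s2,t4):holds  (s3,t1):holds  (s3,t2):fails  (s3,t4):fails  (s3,t5):fails  (s4,t1):holds  (s4,t2):fails  (s4,t6):holds  (s4,t8):holds  (s5,t1):fails  (s5,t2):holds  (s5,t3):fails  (s5,t4):fails  (s5,t5):holds
Scope holds for 9 pair(s), so the sentence is false.

False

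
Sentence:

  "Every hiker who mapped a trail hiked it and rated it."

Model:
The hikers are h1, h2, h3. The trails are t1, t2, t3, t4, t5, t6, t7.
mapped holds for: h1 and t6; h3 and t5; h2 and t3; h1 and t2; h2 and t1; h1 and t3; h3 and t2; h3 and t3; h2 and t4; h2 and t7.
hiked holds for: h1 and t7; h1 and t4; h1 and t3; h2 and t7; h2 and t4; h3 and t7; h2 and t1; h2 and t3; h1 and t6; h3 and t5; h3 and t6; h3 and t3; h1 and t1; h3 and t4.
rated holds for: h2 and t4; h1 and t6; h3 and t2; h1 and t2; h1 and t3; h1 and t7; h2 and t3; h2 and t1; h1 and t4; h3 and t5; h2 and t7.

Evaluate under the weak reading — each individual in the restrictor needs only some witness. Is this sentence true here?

True

"it" takes "a trail" as antecedent — a donkey pronoun bound across the clause boundary.
Weak reading: every hiker h with some mapped-trail has at least one mapped-trail t such that hiked(h,t) ∧ rated(h,t).
Per hiker: h1:✓  h2:✓  h3:✓
Every hiker in the restrictor has a witness.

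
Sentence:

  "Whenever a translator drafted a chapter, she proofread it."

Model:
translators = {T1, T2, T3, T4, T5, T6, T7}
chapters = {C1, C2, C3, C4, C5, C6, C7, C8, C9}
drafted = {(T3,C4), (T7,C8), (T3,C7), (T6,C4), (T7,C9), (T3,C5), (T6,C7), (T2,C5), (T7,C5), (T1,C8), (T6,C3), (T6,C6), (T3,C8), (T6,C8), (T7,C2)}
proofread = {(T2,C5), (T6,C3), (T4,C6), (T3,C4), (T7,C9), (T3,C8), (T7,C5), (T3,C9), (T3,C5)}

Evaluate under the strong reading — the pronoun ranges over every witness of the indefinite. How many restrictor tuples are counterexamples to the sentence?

"it" takes "a chapter" as antecedent — a donkey pronoun bound across the clause boundary.
Strong reading: for every (t,c) with drafted(t,c), proofread(t,c).
Restrictor pairs: (T1,C8) ✗  (T2,C5) ✓  (T3,C4) ✓  (T3,C5) ✓  (T3,C7) ✗  (T3,C8) ✓  (T6,C3) ✓  (T6,C4) ✗  (T6,C6) ✗  (T6,C7) ✗  (T6,C8) ✗  (T7,C2) ✗  (T7,C5) ✓  (T7,C8) ✗  (T7,C9) ✓
Counterexamples (restrictor pairs failing the scope): 8.

8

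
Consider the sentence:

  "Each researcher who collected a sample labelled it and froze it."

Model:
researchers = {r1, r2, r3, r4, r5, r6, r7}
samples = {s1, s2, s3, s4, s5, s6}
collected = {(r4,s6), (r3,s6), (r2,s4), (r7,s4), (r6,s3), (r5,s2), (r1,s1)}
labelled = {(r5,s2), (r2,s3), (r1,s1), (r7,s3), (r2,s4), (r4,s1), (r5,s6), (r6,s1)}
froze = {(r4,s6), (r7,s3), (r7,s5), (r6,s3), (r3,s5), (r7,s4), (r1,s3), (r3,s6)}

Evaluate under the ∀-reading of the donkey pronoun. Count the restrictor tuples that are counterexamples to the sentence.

7

"it" takes "a sample" as antecedent — a donkey pronoun bound across the clause boundary.
Strong reading: for every (r,s) with collected(r,s), labelled(r,s) ∧ froze(r,s).
Restrictor pairs: (r1,s1) ✗  (r2,s4) ✗  (r3,s6) ✗  (r4,s6) ✗  (r5,s2) ✗  (r6,s3) ✗  (r7,s4) ✗
Counterexamples (restrictor pairs failing the scope): 7.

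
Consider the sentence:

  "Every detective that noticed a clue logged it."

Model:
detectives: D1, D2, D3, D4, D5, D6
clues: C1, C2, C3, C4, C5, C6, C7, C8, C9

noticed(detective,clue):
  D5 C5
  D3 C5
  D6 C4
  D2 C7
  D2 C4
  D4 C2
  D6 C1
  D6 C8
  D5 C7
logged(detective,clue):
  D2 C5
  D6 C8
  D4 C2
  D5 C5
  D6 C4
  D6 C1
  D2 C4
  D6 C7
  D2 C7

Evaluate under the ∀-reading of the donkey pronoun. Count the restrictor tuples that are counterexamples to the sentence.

2

"it" takes "a clue" as antecedent — a donkey pronoun bound across the clause boundary.
Strong reading: for every (d,c) with noticed(d,c), logged(d,c).
Restrictor pairs: (D2,C4) ✓  (D2,C7) ✓  (D3,C5) ✗  (D4,C2) ✓  (D5,C5) ✓  (D5,C7) ✗  (D6,C1) ✓  (D6,C4) ✓  (D6,C8) ✓
Counterexamples (restrictor pairs failing the scope): 2.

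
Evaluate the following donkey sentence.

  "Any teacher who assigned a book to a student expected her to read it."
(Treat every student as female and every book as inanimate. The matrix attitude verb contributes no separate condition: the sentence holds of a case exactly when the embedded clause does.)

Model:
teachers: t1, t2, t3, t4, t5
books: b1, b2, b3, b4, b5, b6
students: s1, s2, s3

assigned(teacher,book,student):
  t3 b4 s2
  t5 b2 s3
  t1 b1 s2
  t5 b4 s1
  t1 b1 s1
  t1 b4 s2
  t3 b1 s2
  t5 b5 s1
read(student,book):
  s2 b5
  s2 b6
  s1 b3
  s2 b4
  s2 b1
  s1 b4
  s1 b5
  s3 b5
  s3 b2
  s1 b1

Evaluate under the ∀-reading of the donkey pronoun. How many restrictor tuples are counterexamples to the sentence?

0

"her" takes "a student" as antecedent and "it" takes "a book"; both are donkey pronouns co-varying with the restrictor.
Strong reading: for every (t,b,s) with assigned(t,b,s), read(s,b).
Restrictor triples: (t1,b1,s1)→read(s1,b1) ✓  (t1,b1,s2)→read(s2,b1) ✓  (t1,b4,s2)→read(s2,b4) ✓  (t3,b1,s2)→read(s2,b1) ✓  (t3,b4,s2)→read(s2,b4) ✓  (t5,b2,s3)→read(s3,b2) ✓  (t5,b4,s1)→read(s1,b4) ✓  (t5,b5,s1)→read(s1,b5) ✓
Counterexamples (restrictor triples failing the scope): 0.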